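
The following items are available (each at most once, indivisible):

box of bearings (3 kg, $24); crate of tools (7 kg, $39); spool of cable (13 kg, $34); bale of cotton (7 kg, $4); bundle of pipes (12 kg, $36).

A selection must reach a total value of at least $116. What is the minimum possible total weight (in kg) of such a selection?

Subsets with value ≥ 116, sorted by total weight:
- box of bearings+crate of tools+spool of cable+bundle of pipes: weight 35, value 133
- box of bearings+crate of tools+spool of cable+bale of cotton+bundle of pipes: weight 42, value 137
Minimum weight: 35 kg.

35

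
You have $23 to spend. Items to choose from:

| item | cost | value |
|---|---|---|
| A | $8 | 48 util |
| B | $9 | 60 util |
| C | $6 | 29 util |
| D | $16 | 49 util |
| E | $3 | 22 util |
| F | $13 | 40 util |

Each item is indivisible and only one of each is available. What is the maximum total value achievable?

Check high-value combinations within $23:
- A+B+C: cost 8+9+6=23, value 48+60+29=137
- A+B+E: cost 8+9+3=20, value 48+60+22=130
- B+C+E: cost 9+6+3=18, value 60+29+22=111
- A+B: cost 8+9=17, value 48+60=108
- B+F: cost 9+13=22, value 60+40=100
Best: 137 util.

137 util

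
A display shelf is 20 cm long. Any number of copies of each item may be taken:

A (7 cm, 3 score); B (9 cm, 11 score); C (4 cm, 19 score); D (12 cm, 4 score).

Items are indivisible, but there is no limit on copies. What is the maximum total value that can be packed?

95 score

Best value-per-unit is C at 19/4, and filling with it alone uses length 5×4=20. No mix of the others beats 5×19 = 95.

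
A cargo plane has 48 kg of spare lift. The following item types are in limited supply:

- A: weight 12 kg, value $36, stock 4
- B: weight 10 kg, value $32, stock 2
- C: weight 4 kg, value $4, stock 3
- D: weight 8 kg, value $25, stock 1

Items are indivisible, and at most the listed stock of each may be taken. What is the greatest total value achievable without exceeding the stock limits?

Top feasible selections:
- 4×A: weight 48, value 144
- 3×A + 1×B: weight 46, value 140
- 2×A + 2×B + 1×C: weight 48, value 140
- 3×A + 1×C + 1×D: weight 48, value 137
Best: $144.

$144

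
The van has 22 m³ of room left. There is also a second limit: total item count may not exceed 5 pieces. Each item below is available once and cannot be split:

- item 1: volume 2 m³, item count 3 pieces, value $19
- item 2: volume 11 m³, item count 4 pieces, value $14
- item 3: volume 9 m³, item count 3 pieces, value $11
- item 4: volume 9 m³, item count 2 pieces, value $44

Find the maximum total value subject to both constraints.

$63

Feasible sets respecting both limits:
- item 1+item 4: volume 11, item count 5, value 63
- item 3+item 4: volume 18, item count 5, value 55
- item 4: volume 9, item count 2, value 44
Best: $63.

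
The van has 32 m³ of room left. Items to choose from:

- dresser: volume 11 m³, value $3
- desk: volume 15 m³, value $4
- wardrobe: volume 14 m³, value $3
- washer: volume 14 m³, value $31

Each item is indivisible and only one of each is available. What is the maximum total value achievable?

Check high-value combinations within 32 m³:
- desk+washer: volume 15+14=29, value 4+31=35
- dresser+washer: volume 11+14=25, value 3+31=34
- wardrobe+washer: volume 14+14=28, value 3+31=34
- washer: volume 14, value 31
Best: $35.

$35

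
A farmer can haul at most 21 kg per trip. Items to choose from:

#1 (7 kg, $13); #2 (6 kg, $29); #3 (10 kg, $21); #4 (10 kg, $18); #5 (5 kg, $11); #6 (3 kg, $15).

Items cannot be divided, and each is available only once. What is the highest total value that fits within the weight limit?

Check high-value combinations within 21 kg:
- #1+#2+#5+#6: weight 7+6+5+3=21, value 13+29+11+15=68
- #2+#3+#6: weight 6+10+3=19, value 29+21+15=65
- #2+#4+#6: weight 6+10+3=19, value 29+18+15=62
- #2+#3+#5: weight 6+10+5=21, value 29+21+11=61
Best: $68.

$68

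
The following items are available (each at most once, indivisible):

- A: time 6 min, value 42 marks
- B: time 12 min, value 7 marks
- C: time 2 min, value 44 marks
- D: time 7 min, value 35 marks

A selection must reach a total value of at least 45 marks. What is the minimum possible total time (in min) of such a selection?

Subsets with value ≥ 45, sorted by total time:
- A+C: time 8, value 86
- C+D: time 9, value 79
- A+D: time 13, value 77
- B+C: time 14, value 51
Minimum time: 8 min.

8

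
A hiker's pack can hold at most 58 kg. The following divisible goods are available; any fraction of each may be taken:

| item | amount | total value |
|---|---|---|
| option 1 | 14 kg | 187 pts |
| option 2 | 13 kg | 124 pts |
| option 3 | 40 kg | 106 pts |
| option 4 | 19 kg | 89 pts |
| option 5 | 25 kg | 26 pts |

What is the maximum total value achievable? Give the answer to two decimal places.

Take in order of value per unit:
- option 1 (187/14 per unit): all 14 → value 187, running total 187.00
- option 2 (124/13 per unit): all 13 → value 124, running total 311.00
- option 4 (89/19 per unit): all 19 → value 89, running total 400.00
- option 3 (106/40 per unit): 12 of 40 → value 12×106/40 = 31.8000, running total 431.80
Total 431.80.

431.80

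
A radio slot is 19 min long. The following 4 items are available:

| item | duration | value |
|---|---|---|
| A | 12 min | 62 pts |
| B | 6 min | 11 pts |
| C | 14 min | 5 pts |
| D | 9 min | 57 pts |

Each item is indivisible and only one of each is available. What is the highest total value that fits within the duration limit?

73 pts

This is a 0/1 knapsack; check combinations near the capacity.
- A+B: duration 12+6=18, value 62+11=73
- B+D: duration 6+9=15, value 11+57=68
- A: duration 12, value 62
- D: duration 9, value 57
- B: duration 6, value 11
Best: 73 pts.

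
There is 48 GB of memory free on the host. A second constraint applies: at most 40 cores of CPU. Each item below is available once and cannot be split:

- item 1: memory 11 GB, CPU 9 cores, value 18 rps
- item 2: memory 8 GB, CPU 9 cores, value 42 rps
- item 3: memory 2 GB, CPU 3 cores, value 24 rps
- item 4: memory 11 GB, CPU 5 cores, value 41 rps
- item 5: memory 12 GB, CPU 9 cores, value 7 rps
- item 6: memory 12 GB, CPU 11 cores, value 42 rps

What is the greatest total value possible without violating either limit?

167 rps

Feasible sets respecting both limits:
- item 1+item 2+item 3+item 4+item 6: memory 44, CPU 37, value 167
- item 2+item 3+item 4+item 5+item 6: memory 45, CPU 37, value 156
- item 2+item 3+item 4+item 6: memory 33, CPU 28, value 149
Best: 167 rps.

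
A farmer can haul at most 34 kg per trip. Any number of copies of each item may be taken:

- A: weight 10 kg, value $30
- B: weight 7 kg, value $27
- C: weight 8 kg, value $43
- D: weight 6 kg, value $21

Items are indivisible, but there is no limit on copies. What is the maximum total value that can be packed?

$172

Best value-per-unit is C at 43/8, and filling with it alone uses weight 4×8=32. No mix of the others beats 4×43 = 172.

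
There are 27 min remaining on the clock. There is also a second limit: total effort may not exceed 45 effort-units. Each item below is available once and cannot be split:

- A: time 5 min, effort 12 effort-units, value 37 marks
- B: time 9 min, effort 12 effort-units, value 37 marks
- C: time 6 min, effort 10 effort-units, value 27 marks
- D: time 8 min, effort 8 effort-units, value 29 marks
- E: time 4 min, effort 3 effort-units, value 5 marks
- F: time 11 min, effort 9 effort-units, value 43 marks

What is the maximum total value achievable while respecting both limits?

Feasible sets respecting both limits:
- A+B+F: time 25, effort 33, value 117
- A+C+E+F: time 26, effort 34, value 112
- A+D+F: time 24, effort 29, value 109
- A+B+D+E: time 26, effort 35, value 108
Best: 117 marks.

117 marks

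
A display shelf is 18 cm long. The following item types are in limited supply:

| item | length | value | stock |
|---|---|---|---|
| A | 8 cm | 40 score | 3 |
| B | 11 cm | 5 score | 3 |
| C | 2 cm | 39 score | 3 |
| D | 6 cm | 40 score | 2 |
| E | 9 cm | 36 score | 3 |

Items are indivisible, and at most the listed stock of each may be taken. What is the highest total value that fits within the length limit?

197 score

Best selections within length 18 and stock limits:
- 3×C + 2×D: length 18, value 197
- 2×C + 2×D: length 16, value 158
- 1×A + 2×C + 1×D: length 18, value 158
Best: 197 score.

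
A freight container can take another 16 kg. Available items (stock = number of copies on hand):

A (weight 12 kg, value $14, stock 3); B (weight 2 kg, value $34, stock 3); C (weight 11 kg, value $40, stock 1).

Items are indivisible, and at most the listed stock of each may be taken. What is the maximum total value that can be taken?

Best selections within weight 16 and stock limits:
- 2×B + 1×C: weight 15, value 108
- 3×B: weight 6, value 102
Best: $108.

$108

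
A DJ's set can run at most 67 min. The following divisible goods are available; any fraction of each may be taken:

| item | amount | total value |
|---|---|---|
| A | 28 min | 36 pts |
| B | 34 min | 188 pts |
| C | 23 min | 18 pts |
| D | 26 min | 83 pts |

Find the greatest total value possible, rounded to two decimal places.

Take in order of value per unit:
- B (188/34 per unit): all 34 → value 188, running total 188.00
- D (83/26 per unit): all 26 → value 83, running total 271.00
- A (36/28 per unit): 7 of 28 → value 7×36/28 = 9.0000, running total 280.00
Total 280.00.

280.00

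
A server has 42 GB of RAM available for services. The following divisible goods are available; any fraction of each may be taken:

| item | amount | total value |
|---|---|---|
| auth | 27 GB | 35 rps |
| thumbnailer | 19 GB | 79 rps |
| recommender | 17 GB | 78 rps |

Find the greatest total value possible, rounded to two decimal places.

Take in order of value per unit:
- recommender (78/17 per unit): all 17 → value 78, running total 78.00
- thumbnailer (79/19 per unit): all 19 → value 79, running total 157.00
- auth (35/27 per unit): 6 of 27 → value 6×35/27 = 7.7778, running total 164.78
Total 164.78.

164.78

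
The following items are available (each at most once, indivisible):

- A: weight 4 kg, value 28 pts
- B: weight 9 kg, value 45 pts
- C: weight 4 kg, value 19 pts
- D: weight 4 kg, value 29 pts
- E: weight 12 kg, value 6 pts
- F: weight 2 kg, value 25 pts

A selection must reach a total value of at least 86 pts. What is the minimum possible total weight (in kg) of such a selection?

Subsets with value ≥ 86, sorted by total weight:
- A+C+D+F: weight 14, value 101
- B+D+F: weight 15, value 99
- A+B+F: weight 15, value 98
- B+C+F: weight 15, value 89
Minimum weight: 14 kg.

14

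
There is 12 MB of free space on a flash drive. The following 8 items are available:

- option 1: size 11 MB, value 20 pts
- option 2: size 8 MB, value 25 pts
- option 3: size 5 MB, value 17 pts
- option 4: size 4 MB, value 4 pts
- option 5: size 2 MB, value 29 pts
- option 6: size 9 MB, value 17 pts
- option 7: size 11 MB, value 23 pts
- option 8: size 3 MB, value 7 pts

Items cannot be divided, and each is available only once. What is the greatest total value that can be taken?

54 pts

Check high-value combinations within 12 MB:
- option 2+option 5: size 8+2=10, value 25+29=54
- option 3+option 5+option 8: size 5+2+3=10, value 17+29+7=53
- option 3+option 4+option 5: size 5+4+2=11, value 17+4+29=50
- option 3+option 5: size 5+2=7, value 17+29=46
Best: 54 pts.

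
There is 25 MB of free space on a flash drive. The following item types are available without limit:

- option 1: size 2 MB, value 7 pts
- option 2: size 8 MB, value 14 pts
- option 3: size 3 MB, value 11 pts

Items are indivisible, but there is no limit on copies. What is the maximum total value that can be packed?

Best value-per-unit is option 3 at 11/3; filling with it alone gives 8×11 = 88.
Optimal mix: 2×option 1 + 7×option 3 → size 25, value 91.

91 pts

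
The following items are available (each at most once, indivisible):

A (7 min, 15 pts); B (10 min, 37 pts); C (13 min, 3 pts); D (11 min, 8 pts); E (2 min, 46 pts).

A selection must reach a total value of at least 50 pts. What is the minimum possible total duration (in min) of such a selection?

Subsets with value ≥ 50, sorted by total duration:
- A+E: duration 9, value 61
- B+E: duration 12, value 83
- D+E: duration 13, value 54
- A+B: duration 17, value 52
Minimum duration: 9 min.

9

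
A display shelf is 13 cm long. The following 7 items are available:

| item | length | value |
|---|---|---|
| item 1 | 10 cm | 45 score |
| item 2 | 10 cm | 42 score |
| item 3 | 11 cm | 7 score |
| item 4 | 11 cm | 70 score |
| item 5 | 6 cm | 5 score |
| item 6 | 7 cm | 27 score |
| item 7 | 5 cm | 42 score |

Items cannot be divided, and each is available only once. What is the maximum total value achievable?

70 score

Check high-value combinations within 13 cm:
- item 4: length 11, value 70
- item 6+item 7: length 7+5=12, value 27+42=69
- item 5+item 7: length 6+5=11, value 5+42=47
- item 1: length 10, value 45
- item 7: length 5, value 42
Best: 70 score.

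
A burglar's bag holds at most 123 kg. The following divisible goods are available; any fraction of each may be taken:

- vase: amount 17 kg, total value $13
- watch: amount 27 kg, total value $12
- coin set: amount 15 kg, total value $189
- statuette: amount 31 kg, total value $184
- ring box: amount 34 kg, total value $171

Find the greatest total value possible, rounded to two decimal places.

568.56

Take in order of value per unit:
- coin set (189/15 per unit): all 15 → value 189, running total 189.00
- statuette (184/31 per unit): all 31 → value 184, running total 373.00
- ring box (171/34 per unit): all 34 → value 171, running total 544.00
- vase (13/17 per unit): all 17 → value 13, running total 557.00
- watch (12/27 per unit): 26 of 27 → value 26×12/27 = 11.5556, running total 568.56
Total 568.56.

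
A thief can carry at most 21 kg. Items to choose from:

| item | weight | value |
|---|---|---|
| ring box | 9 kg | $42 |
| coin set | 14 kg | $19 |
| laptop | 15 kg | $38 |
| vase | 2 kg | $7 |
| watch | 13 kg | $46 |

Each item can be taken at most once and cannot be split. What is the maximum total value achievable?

This is a 0/1 knapsack; check combinations near the capacity.
- vase+watch: weight 2+13=15, value 7+46=53
- ring box+vase: weight 9+2=11, value 42+7=49
- watch: weight 13, value 46
Best: $53.

$53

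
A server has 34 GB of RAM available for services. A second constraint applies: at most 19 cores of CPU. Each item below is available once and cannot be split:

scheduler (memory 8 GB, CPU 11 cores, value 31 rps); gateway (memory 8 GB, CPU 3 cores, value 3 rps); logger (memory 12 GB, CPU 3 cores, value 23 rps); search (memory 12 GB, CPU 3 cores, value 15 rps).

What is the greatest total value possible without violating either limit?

69 rps

Feasible sets respecting both limits:
- scheduler+logger+search: memory 32, CPU 17, value 69
- scheduler+gateway+logger: memory 28, CPU 17, value 57
- scheduler+logger: memory 20, CPU 14, value 54
Best: 69 rps.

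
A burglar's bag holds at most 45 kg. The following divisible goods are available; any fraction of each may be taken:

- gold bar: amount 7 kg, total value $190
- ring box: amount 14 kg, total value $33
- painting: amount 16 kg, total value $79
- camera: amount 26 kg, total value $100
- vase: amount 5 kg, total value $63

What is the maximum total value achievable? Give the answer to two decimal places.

Take in order of value per unit:
- gold bar (190/7 per unit): all 7 → value 190, running total 190.00
- vase (63/5 per unit): all 5 → value 63, running total 253.00
- painting (79/16 per unit): all 16 → value 79, running total 332.00
- camera (100/26 per unit): 17 of 26 → value 17×100/26 = 65.3846, running total 397.38
Total 397.38.

397.38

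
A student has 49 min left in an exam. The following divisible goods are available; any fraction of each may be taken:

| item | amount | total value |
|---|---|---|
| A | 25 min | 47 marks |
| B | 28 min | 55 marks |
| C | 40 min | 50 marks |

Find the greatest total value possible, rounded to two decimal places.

94.48

Take in order of value per unit:
- B (55/28 per unit): all 28 → value 55, running total 55.00
- A (47/25 per unit): 21 of 25 → value 21×47/25 = 39.4800, running total 94.48
Total 94.48.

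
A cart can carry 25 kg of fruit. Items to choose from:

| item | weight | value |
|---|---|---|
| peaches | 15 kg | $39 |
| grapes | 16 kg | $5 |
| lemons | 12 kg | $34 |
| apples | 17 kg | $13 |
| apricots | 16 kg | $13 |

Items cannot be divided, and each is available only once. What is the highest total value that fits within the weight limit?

$39

This is a 0/1 knapsack; check combinations near the capacity.
- peaches: weight 15, value 39
- lemons: weight 12, value 34
- apricots: weight 16, value 13
- apples: weight 17, value 13
- grapes: weight 16, value 5
Best: $39.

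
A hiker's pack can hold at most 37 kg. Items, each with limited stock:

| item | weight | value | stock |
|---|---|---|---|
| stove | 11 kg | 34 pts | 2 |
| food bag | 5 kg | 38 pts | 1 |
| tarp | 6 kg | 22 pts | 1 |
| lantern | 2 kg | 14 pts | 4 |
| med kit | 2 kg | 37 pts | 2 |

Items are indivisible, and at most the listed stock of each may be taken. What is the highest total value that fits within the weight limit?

Best selections within weight 37 and stock limits:
- 1×stove + 1×food bag + 1×tarp + 4×lantern + 2×med kit: weight 34, value 224
- 2×stove + 1×food bag + 3×lantern + 2×med kit: weight 37, value 222
- 1×stove + 1×food bag + 1×tarp + 3×lantern + 2×med kit: weight 32, value 210
- 2×stove + 1×food bag + 2×lantern + 2×med kit: weight 35, value 208
Best: 224 pts.

224 pts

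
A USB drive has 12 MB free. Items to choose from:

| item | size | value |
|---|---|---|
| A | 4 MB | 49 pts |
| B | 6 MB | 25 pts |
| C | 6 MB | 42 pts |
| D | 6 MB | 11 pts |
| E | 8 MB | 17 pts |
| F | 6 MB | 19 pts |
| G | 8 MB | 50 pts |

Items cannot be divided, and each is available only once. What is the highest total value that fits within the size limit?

99 pts

Check high-value combinations within 12 MB:
- A+G: size 4+8=12, value 49+50=99
- A+C: size 4+6=10, value 49+42=91
- A+B: size 4+6=10, value 49+25=74
Best: 99 pts.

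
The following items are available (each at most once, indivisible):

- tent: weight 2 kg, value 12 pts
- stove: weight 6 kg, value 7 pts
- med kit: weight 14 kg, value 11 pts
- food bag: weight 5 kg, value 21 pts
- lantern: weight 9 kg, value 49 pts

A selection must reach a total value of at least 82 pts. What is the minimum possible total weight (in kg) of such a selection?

Subsets with value ≥ 82, sorted by total weight:
- tent+food bag+lantern: weight 16, value 82
- tent+stove+food bag+lantern: weight 22, value 89
Minimum weight: 16 kg.

16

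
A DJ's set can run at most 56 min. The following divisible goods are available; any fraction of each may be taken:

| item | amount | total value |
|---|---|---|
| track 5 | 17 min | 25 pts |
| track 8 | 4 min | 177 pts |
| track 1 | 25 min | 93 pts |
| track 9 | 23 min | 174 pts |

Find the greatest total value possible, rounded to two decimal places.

Take in order of value per unit:
- track 8 (177/4 per unit): all 4 → value 177, running total 177.00
- track 9 (174/23 per unit): all 23 → value 174, running total 351.00
- track 1 (93/25 per unit): all 25 → value 93, running total 444.00
- track 5 (25/17 per unit): 4 of 17 → value 4×25/17 = 5.8824, running total 449.88
Total 449.88.

449.88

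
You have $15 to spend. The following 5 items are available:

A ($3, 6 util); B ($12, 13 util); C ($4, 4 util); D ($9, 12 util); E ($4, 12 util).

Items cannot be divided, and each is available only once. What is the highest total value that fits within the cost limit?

24 util

Check high-value combinations within $15:
- D+E: cost 9+4=13, value 12+12=24
- A+C+E: cost 3+4+4=11, value 6+4+12=22
- A+B: cost 3+12=15, value 6+13=19
- A+E: cost 3+4=7, value 6+12=18
Best: 24 util.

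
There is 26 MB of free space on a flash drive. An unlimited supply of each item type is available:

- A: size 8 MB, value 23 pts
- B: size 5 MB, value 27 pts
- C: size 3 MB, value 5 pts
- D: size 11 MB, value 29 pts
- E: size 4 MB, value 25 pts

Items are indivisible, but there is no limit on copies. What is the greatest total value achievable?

Best value-per-unit is E at 25/4; filling with it alone gives 6×25 = 150.
Optimal mix: 2×B + 4×E → size 26, value 154.

154 pts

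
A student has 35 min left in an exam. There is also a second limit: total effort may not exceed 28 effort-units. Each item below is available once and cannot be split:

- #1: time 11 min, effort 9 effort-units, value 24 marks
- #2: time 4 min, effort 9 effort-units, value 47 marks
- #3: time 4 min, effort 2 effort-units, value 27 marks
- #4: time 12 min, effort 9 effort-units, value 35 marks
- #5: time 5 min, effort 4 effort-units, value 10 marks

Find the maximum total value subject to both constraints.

119 marks

Feasible sets respecting both limits:
- #2+#3+#4+#5: time 25, effort 24, value 119
- #2+#3+#4: time 20, effort 20, value 109
- #1+#2+#3+#5: time 24, effort 24, value 108
- #1+#2+#4: time 27, effort 27, value 106
Best: 119 marks.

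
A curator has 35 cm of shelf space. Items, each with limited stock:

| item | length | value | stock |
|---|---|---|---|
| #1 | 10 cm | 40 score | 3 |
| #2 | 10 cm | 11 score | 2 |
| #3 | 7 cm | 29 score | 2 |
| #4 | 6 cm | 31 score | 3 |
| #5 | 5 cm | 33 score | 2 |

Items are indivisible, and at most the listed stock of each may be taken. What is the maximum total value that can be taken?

188 score

Top feasible selections:
- 1×#3 + 3×#4 + 2×#5: length 35, value 188
- 1×#1 + 2×#4 + 2×#5: length 32, value 168
- 1×#1 + 3×#4 + 1×#5: length 33, value 166
Best: 188 score.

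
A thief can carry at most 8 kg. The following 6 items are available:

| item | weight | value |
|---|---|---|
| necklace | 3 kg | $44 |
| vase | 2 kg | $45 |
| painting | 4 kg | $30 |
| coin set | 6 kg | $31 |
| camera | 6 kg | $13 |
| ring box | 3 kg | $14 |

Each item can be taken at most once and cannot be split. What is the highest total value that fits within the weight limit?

$103

Check high-value combinations within 8 kg:
- necklace+vase+ring box: weight 3+2+3=8, value 44+45+14=103
- necklace+vase: weight 3+2=5, value 44+45=89
- vase+coin set: weight 2+6=8, value 45+31=76
Best: $103.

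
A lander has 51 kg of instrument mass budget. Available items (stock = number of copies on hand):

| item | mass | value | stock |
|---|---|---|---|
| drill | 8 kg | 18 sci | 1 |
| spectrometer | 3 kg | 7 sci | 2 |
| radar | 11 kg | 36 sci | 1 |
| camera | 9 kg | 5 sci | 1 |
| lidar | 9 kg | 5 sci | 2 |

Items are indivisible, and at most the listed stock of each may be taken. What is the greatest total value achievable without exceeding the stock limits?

Best selections within mass 51 and stock limits:
- 1×drill + 2×spectrometer + 1×radar + 2×lidar: mass 43, value 78
- 1×drill + 2×spectrometer + 1×radar + 1×camera + 1×lidar: mass 43, value 78
- 1×drill + 1×spectrometer + 1×radar + 1×camera + 2×lidar: mass 49, value 76
- 1×drill + 2×spectrometer + 1×radar + 1×lidar: mass 34, value 73
Best: 78 sci.

78 sci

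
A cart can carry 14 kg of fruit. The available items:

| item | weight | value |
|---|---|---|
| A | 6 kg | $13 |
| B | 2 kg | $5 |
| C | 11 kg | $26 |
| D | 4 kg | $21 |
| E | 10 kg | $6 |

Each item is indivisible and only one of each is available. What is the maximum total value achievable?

Check high-value combinations within 14 kg:
- A+B+D: weight 6+2+4=12, value 13+5+21=39
- A+D: weight 6+4=10, value 13+21=34
- B+C: weight 2+11=13, value 5+26=31
- D+E: weight 4+10=14, value 21+6=27
- B+D: weight 2+4=6, value 5+21=26
Best: $39.

$39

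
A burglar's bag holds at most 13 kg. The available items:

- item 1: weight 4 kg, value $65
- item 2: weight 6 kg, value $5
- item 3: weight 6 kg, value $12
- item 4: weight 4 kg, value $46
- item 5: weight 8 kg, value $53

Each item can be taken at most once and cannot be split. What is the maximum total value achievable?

Check high-value combinations within 13 kg:
- item 1+item 5: weight 4+8=12, value 65+53=118
- item 1+item 4: weight 4+4=8, value 65+46=111
- item 4+item 5: weight 4+8=12, value 46+53=99
- item 1+item 3: weight 4+6=10, value 65+12=77
- item 1+item 2: weight 4+6=10, value 65+5=70
Best: $118.

$118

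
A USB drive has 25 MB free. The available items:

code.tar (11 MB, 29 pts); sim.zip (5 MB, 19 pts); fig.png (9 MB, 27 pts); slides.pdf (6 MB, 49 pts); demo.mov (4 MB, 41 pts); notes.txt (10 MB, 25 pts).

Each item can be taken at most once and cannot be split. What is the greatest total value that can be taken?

Check high-value combinations within 25 MB:
- sim.zip+fig.png+slides.pdf+demo.mov: size 5+9+6+4=24, value 19+27+49+41=136
- sim.zip+slides.pdf+demo.mov+notes.txt: size 5+6+4+10=25, value 19+49+41+25=134
- code.tar+slides.pdf+demo.mov: size 11+6+4=21, value 29+49+41=119
- fig.png+slides.pdf+demo.mov: size 9+6+4=19, value 27+49+41=117
Best: 136 pts.

136 pts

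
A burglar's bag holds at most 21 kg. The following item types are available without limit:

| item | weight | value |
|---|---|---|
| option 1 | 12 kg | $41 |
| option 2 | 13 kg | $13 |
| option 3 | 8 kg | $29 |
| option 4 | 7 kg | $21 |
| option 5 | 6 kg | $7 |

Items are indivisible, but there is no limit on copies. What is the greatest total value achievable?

Best value-per-unit is option 3 at 29/8; filling with it alone gives 2×29 = 58.
Optimal mix: 1×option 1 + 1×option 3 → weight 20, value 70.

$70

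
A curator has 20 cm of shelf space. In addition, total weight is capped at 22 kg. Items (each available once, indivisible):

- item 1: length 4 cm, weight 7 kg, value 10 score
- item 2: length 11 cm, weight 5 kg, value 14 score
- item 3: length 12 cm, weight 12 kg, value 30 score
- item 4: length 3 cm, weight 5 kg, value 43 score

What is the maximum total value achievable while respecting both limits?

73 score

Feasible sets respecting both limits:
- item 3+item 4: length 15, weight 17, value 73
- item 1+item 2+item 4: length 18, weight 17, value 67
- item 2+item 4: length 14, weight 10, value 57
Best: 73 score.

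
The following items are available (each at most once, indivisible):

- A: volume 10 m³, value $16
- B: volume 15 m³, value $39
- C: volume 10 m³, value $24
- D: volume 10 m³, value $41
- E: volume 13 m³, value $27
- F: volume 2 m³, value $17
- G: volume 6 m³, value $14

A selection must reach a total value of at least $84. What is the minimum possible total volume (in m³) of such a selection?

Subsets with value ≥ 84, sorted by total volume:
- D+E+F: volume 25, value 85
- B+D+F: volume 27, value 97
- C+D+F+G: volume 28, value 96
- A+D+F+G: volume 28, value 88
Minimum volume: 25 m³.

25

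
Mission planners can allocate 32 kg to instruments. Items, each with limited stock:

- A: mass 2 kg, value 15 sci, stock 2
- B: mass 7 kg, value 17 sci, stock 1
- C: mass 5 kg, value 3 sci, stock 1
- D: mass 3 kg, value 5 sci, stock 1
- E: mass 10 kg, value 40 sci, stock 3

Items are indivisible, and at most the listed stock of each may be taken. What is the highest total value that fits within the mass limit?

Best selections within mass 32 and stock limits:
- 1×A + 3×E: mass 32, value 135
- 2×A + 1×B + 2×E: mass 31, value 127
- 3×E: mass 30, value 120
Best: 135 sci.

135 sci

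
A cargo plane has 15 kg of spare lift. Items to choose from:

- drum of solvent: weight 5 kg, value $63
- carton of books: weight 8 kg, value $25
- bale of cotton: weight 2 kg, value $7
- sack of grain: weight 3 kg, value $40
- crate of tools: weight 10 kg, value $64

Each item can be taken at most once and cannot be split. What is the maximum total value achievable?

Check high-value combinations within 15 kg:
- drum of solvent+crate of tools: weight 5+10=15, value 63+64=127
- bale of cotton+sack of grain+crate of tools: weight 2+3+10=15, value 7+40+64=111
- drum of solvent+bale of cotton+sack of grain: weight 5+2+3=10, value 63+7+40=110
- sack of grain+crate of tools: weight 3+10=13, value 40+64=104
Best: $127.

$127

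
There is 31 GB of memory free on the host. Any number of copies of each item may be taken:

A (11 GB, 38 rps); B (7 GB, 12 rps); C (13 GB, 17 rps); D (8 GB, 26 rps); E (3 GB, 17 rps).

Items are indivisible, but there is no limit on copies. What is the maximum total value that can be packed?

Best value-per-unit is E at 17/3, and filling with it alone uses memory 10×3=30. No mix of the others beats 10×17 = 170.

170 rps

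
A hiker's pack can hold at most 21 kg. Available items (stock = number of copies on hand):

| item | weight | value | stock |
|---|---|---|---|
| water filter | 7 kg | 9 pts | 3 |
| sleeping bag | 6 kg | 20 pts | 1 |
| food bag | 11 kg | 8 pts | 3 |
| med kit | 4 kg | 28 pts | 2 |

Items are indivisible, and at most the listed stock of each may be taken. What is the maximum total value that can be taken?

85 pts

Best selections within weight 21 and stock limits:
- 1×water filter + 1×sleeping bag + 2×med kit: weight 21, value 85
- 1×sleeping bag + 2×med kit: weight 14, value 76
- 1×water filter + 2×med kit: weight 15, value 65
Best: 85 pts.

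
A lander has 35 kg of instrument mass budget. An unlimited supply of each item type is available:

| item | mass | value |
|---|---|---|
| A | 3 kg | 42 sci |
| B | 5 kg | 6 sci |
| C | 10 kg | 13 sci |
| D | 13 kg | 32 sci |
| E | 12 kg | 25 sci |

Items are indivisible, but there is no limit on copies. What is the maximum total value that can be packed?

462 sci

Best value-per-unit is A at 42/3, and filling with it alone uses mass 11×3=33. No mix of the others beats 11×42 = 462.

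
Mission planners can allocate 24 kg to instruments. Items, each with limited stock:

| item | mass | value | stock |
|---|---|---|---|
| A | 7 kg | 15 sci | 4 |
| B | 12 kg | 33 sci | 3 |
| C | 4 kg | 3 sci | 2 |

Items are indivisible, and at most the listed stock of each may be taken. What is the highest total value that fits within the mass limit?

66 sci

Best selections within mass 24 and stock limits:
- 2×B: mass 24, value 66
- 1×A + 1×B + 1×C: mass 23, value 51
- 1×A + 1×B: mass 19, value 48
Best: 66 sci.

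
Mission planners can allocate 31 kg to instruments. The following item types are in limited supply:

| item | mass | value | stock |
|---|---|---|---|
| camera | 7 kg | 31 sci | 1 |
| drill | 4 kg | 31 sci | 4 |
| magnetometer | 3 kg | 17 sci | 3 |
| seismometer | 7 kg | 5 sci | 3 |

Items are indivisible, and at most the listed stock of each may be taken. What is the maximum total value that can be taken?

Top feasible selections:
- 1×camera + 4×drill + 2×magnetometer: mass 29, value 189
- 4×drill + 3×magnetometer: mass 25, value 175
Best: 189 sci.

189 sci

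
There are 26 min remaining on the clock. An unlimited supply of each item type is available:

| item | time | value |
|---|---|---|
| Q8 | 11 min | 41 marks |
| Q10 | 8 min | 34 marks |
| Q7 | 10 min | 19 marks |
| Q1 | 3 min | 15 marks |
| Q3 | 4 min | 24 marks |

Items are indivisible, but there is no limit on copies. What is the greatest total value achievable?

Best value-per-unit is Q3 at 24/4; filling with it alone gives 6×24 = 144.
Optimal mix: 2×Q1 + 5×Q3 → time 26, value 150.

150 marks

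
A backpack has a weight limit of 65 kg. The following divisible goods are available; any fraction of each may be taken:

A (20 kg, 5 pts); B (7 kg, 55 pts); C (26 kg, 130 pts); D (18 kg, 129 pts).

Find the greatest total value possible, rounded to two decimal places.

Take in order of value per unit:
- B (55/7 per unit): all 7 → value 55, running total 55.00
- D (129/18 per unit): all 18 → value 129, running total 184.00
- C (130/26 per unit): all 26 → value 130, running total 314.00
- A (5/20 per unit): 14 of 20 → value 14×5/20 = 3.5000, running total 317.50
Total 317.50.

317.50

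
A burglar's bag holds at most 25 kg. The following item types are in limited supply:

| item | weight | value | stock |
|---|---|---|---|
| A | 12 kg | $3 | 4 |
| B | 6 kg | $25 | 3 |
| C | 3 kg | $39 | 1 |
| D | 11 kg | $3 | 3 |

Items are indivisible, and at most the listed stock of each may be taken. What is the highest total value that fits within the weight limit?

$114

Top feasible selections:
- 3×B + 1×C: weight 21, value 114
- 2×B + 1×C: weight 15, value 89
- 3×B: weight 18, value 75
Best: $114.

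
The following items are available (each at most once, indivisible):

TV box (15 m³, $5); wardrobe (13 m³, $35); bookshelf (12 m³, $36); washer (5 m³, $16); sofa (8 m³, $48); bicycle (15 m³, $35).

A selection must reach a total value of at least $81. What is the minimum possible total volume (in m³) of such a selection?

Subsets with value ≥ 81, sorted by total volume:
- bookshelf+sofa: volume 20, value 84
- wardrobe+sofa: volume 21, value 83
- sofa+bicycle: volume 23, value 83
- bookshelf+washer+sofa: volume 25, value 100
Minimum volume: 20 m³.

20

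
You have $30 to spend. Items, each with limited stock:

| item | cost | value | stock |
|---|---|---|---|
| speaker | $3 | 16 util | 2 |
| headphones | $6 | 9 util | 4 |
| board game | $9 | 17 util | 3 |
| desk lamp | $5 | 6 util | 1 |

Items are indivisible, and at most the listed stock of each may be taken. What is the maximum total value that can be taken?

75 util

Top feasible selections:
- 2×speaker + 1×headphones + 2×board game: cost 30, value 75
- 2×speaker + 2×board game + 1×desk lamp: cost 29, value 72
Best: 75 util.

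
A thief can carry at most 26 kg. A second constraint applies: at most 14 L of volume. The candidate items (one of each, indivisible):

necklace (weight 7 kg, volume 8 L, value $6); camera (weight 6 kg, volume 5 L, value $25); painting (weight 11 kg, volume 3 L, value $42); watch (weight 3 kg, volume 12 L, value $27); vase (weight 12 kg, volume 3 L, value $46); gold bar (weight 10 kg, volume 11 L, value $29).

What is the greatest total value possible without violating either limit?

$88

Feasible sets respecting both limits:
- painting+vase: weight 23, volume 6, value 88
- vase+gold bar: weight 22, volume 14, value 75
- camera+vase: weight 18, volume 8, value 71
- painting+gold bar: weight 21, volume 14, value 71
Best: $88.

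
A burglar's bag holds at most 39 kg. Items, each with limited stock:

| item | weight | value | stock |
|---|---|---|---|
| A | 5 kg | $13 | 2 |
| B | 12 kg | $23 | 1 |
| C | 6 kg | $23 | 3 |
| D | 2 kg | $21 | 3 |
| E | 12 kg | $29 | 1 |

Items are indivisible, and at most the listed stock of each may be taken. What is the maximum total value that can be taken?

Top feasible selections:
- 3×C + 3×D + 1×E: weight 36, value 161
- 2×A + 3×C + 3×D: weight 34, value 158
Best: $161.

$161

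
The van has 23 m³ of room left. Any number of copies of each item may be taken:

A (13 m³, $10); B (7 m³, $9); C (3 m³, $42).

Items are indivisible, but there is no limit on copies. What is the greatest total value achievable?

$294

Best value-per-unit is C at 42/3, and filling with it alone uses volume 7×3=21. No mix of the others beats 7×42 = 294.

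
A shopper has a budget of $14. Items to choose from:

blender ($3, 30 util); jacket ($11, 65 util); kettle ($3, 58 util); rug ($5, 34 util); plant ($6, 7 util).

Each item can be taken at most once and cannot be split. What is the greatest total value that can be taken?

Check high-value combinations within $14:
- jacket+kettle: cost 11+3=14, value 65+58=123
- blender+kettle+rug: cost 3+3+5=11, value 30+58+34=122
- kettle+rug+plant: cost 3+5+6=14, value 58+34+7=99
- blender+kettle+plant: cost 3+3+6=12, value 30+58+7=95
- blender+jacket: cost 3+11=14, value 30+65=95
Best: 123 util.

123 util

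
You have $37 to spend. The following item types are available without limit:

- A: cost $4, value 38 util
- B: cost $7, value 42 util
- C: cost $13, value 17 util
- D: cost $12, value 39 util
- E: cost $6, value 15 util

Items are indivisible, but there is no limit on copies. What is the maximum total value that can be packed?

342 util

Best value-per-unit is A at 38/4, and filling with it alone uses cost 9×4=36. No mix of the others beats 9×38 = 342.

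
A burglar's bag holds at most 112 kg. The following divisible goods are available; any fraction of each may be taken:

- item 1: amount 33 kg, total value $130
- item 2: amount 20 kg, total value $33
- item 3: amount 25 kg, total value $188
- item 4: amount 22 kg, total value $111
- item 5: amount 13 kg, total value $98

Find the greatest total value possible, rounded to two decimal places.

558.35

Take in order of value per unit:
- item 5 (98/13 per unit): all 13 → value 98, running total 98.00
- item 3 (188/25 per unit): all 25 → value 188, running total 286.00
- item 4 (111/22 per unit): all 22 → value 111, running total 397.00
- item 1 (130/33 per unit): all 33 → value 130, running total 527.00
- item 2 (33/20 per unit): 19 of 20 → value 19×33/20 = 31.3500, running total 558.35
Total 558.35.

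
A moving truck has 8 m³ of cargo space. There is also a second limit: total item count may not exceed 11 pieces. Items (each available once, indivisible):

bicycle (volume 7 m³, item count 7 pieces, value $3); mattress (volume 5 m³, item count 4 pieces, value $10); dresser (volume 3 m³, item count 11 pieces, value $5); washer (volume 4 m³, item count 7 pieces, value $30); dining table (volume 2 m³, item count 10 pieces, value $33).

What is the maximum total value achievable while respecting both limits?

Feasible sets respecting both limits:
- dining table: volume 2, item count 10, value 33
- washer: volume 4, item count 7, value 30
- mattress: volume 5, item count 4, value 10
- dresser: volume 3, item count 11, value 5
Best: $33.

$33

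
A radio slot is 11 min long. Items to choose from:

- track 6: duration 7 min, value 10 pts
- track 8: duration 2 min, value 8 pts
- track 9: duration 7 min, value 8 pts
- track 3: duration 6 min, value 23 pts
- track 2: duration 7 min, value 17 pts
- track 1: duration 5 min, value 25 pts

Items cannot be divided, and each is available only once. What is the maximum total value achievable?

Check high-value combinations within 11 min:
- track 3+track 1: duration 6+5=11, value 23+25=48
- track 8+track 1: duration 2+5=7, value 8+25=33
- track 8+track 3: duration 2+6=8, value 8+23=31
- track 1: duration 5, value 25
- track 8+track 2: duration 2+7=9, value 8+17=25
Best: 48 pts.

48 pts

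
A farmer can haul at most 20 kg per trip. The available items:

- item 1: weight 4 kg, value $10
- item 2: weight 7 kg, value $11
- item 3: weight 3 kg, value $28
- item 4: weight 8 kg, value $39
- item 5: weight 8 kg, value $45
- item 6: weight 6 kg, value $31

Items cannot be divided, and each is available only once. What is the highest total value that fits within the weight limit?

$112

Check high-value combinations within 20 kg:
- item 3+item 4+item 5: weight 3+8+8=19, value 28+39+45=112
- item 3+item 5+item 6: weight 3+8+6=17, value 28+45+31=104
- item 3+item 4+item 6: weight 3+8+6=17, value 28+39+31=98
- item 1+item 4+item 5: weight 4+8+8=20, value 10+39+45=94
- item 1+item 5+item 6: weight 4+8+6=18, value 10+45+31=86
Best: $112.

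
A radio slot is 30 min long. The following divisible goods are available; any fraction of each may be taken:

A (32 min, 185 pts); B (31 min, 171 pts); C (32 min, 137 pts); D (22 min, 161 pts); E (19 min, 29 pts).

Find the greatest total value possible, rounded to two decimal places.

207.25

Take in order of value per unit:
- D (161/22 per unit): all 22 → value 161, running total 161.00
- A (185/32 per unit): 8 of 32 → value 8×185/32 = 46.2500, running total 207.25
Total 207.25.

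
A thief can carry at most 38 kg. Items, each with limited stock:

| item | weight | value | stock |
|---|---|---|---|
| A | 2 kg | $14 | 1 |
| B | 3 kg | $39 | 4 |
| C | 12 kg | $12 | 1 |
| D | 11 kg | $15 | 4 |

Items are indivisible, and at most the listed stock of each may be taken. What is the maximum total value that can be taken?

$200

Top feasible selections:
- 1×A + 4×B + 2×D: weight 36, value 200
- 1×A + 4×B + 1×C + 1×D: weight 37, value 197
Best: $200.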